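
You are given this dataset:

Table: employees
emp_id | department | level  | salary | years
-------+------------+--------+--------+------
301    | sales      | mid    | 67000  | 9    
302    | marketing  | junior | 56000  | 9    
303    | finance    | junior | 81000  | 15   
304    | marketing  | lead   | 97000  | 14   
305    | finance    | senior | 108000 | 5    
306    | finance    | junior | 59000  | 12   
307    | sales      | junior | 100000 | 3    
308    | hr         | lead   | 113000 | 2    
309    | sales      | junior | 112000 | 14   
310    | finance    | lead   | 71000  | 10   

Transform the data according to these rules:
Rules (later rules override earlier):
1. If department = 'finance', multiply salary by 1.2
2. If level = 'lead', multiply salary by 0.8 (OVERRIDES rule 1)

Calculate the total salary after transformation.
857400.0

Step 1: Rule 2 takes priority for records with level = 'lead'
  - 3 records: 281000 × 0.8 = 224800.0
Step 2: Rule 1 applies to remaining records with department = 'finance'
  - 3 records: 248000 × 1.2 = 297600.0
Step 3: Other records unchanged: 335000
Step 4: Final sum = 224800.0 + 297600.0 + 335000 = 857400.0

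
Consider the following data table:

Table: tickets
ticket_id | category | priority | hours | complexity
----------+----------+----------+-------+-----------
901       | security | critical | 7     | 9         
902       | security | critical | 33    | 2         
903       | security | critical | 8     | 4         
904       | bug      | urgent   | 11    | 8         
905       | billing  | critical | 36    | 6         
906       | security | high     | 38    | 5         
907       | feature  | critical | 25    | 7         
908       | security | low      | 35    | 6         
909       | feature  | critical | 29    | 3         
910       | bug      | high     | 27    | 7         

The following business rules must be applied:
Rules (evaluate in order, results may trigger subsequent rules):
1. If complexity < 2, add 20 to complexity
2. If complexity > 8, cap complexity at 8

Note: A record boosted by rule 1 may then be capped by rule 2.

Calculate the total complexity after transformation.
56

Step 1: Apply rule 1 to records with complexity < 2
  - 0 records get bonus of 20
  - Of these, 0 records then exceed 8 and get capped
Step 2: Apply rule 2 to records with complexity > 8
  - 1 records (original) are capped
Step 3: Calculate final sum = 56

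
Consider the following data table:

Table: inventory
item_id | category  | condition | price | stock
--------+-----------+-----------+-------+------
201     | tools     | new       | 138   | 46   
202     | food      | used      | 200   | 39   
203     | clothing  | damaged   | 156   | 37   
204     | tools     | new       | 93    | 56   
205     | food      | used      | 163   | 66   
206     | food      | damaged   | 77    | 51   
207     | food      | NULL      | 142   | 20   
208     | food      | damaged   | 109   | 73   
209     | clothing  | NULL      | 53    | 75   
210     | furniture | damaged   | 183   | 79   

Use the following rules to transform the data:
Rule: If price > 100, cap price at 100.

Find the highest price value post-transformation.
100

Step 1: Original maximum price = 200
Step 2: Apply cap at 100
Step 3: 7 records had price > 100 and were capped
Step 4: Maximum after transformation = 100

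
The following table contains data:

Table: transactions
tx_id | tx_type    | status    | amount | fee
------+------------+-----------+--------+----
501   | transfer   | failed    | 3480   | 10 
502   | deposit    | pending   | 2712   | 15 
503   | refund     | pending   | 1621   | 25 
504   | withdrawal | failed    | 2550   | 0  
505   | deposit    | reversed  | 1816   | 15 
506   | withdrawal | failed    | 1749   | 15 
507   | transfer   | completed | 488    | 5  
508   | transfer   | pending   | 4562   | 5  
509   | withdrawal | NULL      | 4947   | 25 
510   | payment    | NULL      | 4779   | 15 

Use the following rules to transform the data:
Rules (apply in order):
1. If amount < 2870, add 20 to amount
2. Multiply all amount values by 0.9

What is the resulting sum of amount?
25941.6

Step 1: Apply Rule 1 - Add 20 to records with amount < 2870
  - 6 records affected: 10936 + (6 × 20) = 11056
  - Unaffected records: 17768
  - Sum after Rule 1: 28824
Step 2: Apply Rule 2 - Multiply all by 0.9
  - 28824 × 0.9 = 25941.6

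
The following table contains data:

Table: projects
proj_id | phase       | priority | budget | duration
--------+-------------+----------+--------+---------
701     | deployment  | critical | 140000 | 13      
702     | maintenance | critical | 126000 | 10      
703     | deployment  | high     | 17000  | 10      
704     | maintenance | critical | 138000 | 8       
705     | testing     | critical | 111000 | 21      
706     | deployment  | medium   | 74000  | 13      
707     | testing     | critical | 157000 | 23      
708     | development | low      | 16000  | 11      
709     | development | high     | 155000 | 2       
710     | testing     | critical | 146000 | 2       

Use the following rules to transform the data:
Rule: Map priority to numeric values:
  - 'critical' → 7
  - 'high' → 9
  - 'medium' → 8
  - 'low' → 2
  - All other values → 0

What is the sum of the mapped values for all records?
70

Step 1: Apply mapping to each record
Step 2: Count by status:
  'critical': 6 records × 7 = 42
  'high': 2 records × 9 = 18
  'medium': 1 records × 8 = 8
  'low': 1 records × 2 = 2
Step 3: Sum all mapped values = 70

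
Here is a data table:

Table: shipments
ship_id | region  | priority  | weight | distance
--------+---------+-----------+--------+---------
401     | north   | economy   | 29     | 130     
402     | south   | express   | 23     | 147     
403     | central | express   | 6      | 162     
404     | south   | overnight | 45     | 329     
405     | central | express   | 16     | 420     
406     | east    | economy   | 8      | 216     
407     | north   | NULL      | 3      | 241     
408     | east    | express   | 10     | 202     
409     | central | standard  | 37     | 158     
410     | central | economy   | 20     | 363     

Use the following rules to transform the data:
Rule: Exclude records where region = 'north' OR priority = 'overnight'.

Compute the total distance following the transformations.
1668

Step 1: Find records where region = 'north' OR priority = 'overnight'
Step 2: 3 records match, summing to 700
Step 3: Original sum: 2368
Step 4: Remaining sum = 2368 - 700 = 1668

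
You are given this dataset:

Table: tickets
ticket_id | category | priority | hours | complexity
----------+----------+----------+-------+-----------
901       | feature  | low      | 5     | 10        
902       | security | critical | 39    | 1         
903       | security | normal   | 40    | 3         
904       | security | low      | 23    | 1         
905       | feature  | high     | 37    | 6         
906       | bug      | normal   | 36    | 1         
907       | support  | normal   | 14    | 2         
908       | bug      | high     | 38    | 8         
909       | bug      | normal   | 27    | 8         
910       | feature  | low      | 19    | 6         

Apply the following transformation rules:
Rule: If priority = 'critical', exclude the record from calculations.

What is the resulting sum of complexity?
45

Step 1: Identify records where priority = 'critical'
Step 2: The excluded records sum to 1
Step 3: Original total complexity = 46
Step 4: Remaining total = 46 - 1 = 45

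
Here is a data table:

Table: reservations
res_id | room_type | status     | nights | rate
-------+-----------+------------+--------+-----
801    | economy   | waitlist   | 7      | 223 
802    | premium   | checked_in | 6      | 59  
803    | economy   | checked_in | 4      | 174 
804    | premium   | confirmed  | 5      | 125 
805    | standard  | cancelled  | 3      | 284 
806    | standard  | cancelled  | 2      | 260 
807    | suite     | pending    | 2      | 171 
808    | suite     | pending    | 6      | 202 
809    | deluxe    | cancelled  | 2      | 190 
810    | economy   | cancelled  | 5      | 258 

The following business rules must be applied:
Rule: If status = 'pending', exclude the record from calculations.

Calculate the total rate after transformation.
1573

Step 1: Identify records where status = 'pending'
Step 2: The excluded records sum to 373
Step 3: Original total rate = 1946
Step 4: Remaining total = 1946 - 373 = 1573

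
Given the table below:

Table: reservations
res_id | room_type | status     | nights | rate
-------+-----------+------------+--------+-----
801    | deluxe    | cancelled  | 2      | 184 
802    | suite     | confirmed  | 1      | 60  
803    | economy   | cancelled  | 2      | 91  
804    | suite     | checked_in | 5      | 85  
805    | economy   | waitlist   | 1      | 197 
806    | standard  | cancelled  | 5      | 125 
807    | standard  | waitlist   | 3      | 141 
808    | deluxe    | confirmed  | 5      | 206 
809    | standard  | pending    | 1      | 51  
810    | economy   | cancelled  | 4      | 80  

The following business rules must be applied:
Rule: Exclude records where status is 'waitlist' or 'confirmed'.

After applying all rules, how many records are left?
6

Step 1: Count records to exclude
  - 2 (waitlist) + 2 (confirmed) = 4 records
Step 2: Total records: 10
Step 3: Remaining = 10 - 4 = 6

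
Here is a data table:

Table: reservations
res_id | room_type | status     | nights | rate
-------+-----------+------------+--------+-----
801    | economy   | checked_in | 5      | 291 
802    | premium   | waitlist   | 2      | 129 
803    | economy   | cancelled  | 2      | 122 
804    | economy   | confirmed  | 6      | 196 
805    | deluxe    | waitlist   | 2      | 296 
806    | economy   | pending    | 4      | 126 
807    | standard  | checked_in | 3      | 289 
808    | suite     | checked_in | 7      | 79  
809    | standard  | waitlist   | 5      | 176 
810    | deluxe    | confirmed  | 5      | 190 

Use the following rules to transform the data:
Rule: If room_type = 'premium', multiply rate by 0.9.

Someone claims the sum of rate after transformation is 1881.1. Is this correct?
Yes, the result is correct.

Step 1: Calculate the correct sum after transformation
Step 2: Apply multiplier 0.9 to records where room_type = 'premium'
Step 3: Correct result = 1881.1
Step 4: Claimed result = 1881.1
Step 5: 1881.1 = 1881.1 ✓
Conclusion: The claimed result is correct.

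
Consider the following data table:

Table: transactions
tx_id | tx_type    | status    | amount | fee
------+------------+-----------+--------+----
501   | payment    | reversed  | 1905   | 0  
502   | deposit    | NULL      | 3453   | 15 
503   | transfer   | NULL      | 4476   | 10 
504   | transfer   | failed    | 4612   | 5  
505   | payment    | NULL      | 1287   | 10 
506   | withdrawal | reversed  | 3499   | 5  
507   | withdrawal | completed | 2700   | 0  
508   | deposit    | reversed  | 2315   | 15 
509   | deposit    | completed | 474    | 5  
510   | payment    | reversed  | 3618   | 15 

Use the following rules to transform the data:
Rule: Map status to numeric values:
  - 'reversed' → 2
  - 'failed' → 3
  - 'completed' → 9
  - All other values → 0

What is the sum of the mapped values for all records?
29

Step 1: Apply mapping to each record
Step 2: Count by status:
  'reversed': 4 records × 2 = 8
  'failed': 1 records × 3 = 3
  'completed': 2 records × 9 = 18
Step 3: Sum all mapped values = 29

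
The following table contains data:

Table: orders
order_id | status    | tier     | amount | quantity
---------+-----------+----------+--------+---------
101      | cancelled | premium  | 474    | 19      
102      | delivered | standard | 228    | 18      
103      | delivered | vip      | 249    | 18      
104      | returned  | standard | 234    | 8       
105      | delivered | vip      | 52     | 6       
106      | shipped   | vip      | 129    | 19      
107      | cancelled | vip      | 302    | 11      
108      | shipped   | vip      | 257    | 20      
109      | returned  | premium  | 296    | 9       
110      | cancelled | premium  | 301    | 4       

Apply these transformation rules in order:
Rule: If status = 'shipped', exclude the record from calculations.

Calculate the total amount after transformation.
2136

Step 1: Identify records where status = 'shipped'
Step 2: The excluded records sum to 386
Step 3: Original total amount = 2522
Step 4: Remaining total = 2522 - 386 = 2136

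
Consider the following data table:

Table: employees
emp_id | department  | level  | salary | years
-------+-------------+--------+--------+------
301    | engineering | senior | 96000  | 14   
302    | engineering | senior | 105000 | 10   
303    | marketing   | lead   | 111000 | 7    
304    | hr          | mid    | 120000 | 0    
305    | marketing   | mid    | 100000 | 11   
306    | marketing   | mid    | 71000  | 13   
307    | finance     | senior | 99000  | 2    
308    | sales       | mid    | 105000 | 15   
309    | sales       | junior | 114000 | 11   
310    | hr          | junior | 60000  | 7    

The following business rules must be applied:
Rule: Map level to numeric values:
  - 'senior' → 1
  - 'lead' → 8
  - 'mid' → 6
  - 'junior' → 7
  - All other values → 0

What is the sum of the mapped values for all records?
49

Step 1: Apply mapping to each record
Step 2: Count by status:
  'senior': 3 records × 1 = 3
  'lead': 1 records × 8 = 8
  'mid': 4 records × 6 = 24
  'junior': 2 records × 7 = 14
Step 3: Sum all mapped values = 49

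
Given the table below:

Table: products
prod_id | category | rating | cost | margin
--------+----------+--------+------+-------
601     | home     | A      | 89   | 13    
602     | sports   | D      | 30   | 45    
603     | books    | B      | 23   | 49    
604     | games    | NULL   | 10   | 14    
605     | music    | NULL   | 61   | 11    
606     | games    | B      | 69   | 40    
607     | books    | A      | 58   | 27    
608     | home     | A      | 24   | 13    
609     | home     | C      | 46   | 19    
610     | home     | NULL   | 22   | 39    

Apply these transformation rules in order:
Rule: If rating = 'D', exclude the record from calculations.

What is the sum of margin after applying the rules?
225

Step 1: Identify records where rating = 'D'
Step 2: The excluded records sum to 45
Step 3: Original total margin = 270
Step 4: Remaining total = 270 - 45 = 225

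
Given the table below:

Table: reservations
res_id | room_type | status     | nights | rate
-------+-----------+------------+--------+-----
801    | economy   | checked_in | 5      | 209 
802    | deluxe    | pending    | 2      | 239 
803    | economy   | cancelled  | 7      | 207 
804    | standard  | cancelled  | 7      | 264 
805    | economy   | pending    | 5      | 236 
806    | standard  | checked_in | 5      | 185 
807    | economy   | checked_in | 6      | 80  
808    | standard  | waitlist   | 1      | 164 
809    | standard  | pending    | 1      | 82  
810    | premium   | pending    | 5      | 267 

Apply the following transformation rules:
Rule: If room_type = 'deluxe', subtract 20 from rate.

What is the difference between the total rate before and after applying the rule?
20

Step 1: Original sum of rate = 1933
Step 2: 1 records have room_type = 'deluxe'
Step 3: Each affected record changes by -20
Step 4: Total change = 1 × -20 = -20
Step 5: New sum = 1933 + -20 = 1913
Step 6: Difference = |1913 - 1933| = 20
        (Sum decreased by 20)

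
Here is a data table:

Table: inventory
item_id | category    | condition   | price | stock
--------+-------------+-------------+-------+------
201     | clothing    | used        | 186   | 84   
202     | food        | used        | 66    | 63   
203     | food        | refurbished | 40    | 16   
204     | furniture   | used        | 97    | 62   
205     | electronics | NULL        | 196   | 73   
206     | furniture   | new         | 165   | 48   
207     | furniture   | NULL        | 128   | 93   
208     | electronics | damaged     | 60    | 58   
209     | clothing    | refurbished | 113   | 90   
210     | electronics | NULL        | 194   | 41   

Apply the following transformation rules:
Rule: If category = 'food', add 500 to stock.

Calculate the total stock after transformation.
1628

Step 1: Count records where category = 'food': 2
Step 2: Total bonus added: 2 × 500 = 1000
Step 3: Original sum of stock: 628
Step 4: Final sum = 628 + 1000 = 1628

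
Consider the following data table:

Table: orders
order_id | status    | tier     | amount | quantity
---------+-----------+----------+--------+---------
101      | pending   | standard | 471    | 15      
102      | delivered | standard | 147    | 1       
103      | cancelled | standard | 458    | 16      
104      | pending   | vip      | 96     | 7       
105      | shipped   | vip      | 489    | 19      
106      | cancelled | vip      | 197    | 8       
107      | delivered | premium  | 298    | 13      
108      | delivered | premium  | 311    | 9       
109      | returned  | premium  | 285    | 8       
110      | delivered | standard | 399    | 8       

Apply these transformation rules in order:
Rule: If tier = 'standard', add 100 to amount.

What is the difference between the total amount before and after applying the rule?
400

Step 1: Original sum of amount = 3151
Step 2: 4 records have tier = 'standard'
Step 3: Each affected record changes by 100
Step 4: Total change = 4 × 100 = 400
Step 5: New sum = 3151 + 400 = 3551
Step 6: Difference = |3551 - 3151| = 400
        (Sum increased by 400)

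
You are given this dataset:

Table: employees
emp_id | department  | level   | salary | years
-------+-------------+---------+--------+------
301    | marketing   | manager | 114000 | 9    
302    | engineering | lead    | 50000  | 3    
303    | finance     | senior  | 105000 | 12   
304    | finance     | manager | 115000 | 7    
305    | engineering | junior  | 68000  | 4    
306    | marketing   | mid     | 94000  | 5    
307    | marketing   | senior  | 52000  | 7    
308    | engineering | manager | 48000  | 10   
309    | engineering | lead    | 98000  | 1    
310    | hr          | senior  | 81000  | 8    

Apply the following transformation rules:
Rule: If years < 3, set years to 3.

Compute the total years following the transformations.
68

Step 1: 1 records have years < 3
Step 2: These records originally summed to 1
Step 3: After setting to minimum: 1 × 3 = 3
Step 4: Unaffected records sum: 65
Step 5: Final sum = 3 + 65 = 68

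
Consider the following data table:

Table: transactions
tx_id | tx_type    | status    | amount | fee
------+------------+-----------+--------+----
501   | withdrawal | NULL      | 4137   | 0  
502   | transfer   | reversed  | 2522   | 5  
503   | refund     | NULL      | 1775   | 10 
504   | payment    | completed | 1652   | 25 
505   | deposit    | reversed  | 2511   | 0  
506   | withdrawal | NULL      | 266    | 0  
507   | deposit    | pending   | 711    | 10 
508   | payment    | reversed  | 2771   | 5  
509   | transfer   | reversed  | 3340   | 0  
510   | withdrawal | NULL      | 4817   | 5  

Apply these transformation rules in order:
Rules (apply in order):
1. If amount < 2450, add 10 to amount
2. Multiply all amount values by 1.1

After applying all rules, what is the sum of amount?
26996.2

Step 1: Apply Rule 1 - Add 10 to records with amount < 2450
  - 4 records affected: 4404 + (4 × 10) = 4444
  - Unaffected records: 20098
  - Sum after Rule 1: 24542
Step 2: Apply Rule 2 - Multiply all by 1.1
  - 24542 × 1.1 = 26996.2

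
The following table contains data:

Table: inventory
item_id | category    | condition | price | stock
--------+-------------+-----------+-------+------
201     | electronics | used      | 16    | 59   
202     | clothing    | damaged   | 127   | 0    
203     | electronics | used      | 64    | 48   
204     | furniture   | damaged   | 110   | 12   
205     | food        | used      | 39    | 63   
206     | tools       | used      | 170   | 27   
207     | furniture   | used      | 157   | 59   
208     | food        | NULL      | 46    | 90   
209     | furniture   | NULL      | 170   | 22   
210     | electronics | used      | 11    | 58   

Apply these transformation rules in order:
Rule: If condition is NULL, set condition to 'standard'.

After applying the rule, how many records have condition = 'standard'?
2

Step 1: Count records where condition IS NULL
Step 2: Found 2 records with NULL condition
Step 3: These records will have condition set to 'standard'
Step 4: Records already having condition = 'standard': 0
Step 5: Answer: 2 + 0 = 2 records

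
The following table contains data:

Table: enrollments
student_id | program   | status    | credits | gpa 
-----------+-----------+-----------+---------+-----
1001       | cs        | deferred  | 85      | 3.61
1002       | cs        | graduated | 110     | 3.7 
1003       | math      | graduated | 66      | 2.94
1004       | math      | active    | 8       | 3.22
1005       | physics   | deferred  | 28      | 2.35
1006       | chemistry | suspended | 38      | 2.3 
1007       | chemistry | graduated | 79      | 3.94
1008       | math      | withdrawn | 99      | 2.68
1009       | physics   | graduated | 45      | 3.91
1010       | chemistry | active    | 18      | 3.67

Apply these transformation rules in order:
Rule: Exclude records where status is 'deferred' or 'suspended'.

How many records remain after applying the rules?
7

Step 1: Count records to exclude
  - 2 (deferred) + 1 (suspended) = 3 records
Step 2: Total records: 10
Step 3: Remaining = 10 - 3 = 7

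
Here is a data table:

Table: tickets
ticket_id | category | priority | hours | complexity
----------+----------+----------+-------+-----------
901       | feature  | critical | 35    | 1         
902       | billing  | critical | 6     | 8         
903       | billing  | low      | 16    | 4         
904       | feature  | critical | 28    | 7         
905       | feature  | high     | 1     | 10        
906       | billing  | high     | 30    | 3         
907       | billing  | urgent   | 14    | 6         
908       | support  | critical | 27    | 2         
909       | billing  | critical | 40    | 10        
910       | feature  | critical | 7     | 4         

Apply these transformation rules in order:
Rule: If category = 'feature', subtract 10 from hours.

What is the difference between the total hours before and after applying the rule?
40

Step 1: Original sum of hours = 204
Step 2: 4 records have category = 'feature'
Step 3: Each affected record changes by -10
Step 4: Total change = 4 × -10 = -40
Step 5: New sum = 204 + -40 = 164
Step 6: Difference = |164 - 204| = 40
        (Sum decreased by 40)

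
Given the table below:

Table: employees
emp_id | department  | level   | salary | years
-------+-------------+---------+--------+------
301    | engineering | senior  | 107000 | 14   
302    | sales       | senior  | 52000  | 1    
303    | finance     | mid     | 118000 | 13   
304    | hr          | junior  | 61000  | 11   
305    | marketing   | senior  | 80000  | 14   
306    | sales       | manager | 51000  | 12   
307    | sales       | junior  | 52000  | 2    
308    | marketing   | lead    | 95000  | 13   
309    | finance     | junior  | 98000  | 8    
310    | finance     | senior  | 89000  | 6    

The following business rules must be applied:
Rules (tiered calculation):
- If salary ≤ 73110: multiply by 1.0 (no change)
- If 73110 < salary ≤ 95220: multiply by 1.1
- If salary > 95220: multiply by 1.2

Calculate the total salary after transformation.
894000.0

Step 1: Tier 1 (salary ≤ 73110): 4 records, sum = 216000 × 1.0 = 216000.0
Step 2: Tier 2 (73110 < salary ≤ 95220): 3 records, sum = 264000 × 1.1 = 290400.0
Step 3: Tier 3 (salary > 95220): 3 records, sum = 323000 × 1.2 = 387600.0
Step 4: Final sum = 216000.0 + 290400.0 + 387600.0 = 894000.0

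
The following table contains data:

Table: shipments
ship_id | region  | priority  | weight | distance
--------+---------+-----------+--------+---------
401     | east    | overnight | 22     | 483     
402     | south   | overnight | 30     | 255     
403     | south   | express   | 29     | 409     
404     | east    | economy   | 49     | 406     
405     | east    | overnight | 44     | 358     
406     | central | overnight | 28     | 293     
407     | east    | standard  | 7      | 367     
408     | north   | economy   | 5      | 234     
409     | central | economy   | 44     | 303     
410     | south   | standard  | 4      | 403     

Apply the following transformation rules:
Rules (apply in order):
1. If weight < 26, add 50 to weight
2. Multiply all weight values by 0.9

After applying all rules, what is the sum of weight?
415.8

Step 1: Apply Rule 1 - Add 50 to records with weight < 26
  - 4 records affected: 38 + (4 × 50) = 238
  - Unaffected records: 224
  - Sum after Rule 1: 462
Step 2: Apply Rule 2 - Multiply all by 0.9
  - 462 × 0.9 = 415.8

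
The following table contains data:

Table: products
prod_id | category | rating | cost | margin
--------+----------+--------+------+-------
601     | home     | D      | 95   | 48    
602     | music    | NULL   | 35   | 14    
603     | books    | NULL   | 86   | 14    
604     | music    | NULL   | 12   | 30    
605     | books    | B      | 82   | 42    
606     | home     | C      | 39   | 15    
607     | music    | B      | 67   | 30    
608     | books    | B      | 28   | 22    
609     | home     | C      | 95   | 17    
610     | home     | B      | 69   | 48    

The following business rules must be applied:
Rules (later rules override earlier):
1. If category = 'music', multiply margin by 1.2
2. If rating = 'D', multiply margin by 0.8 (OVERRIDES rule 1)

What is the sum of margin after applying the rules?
285.2

Step 1: Rule 2 takes priority for records with rating = 'D'
  - 1 records: 48 × 0.8 = 38.4
Step 2: Rule 1 applies to remaining records with category = 'music'
  - 3 records: 74 × 1.2 = 88.8
Step 3: Other records unchanged: 158
Step 4: Final sum = 38.4 + 88.8 + 158 = 285.2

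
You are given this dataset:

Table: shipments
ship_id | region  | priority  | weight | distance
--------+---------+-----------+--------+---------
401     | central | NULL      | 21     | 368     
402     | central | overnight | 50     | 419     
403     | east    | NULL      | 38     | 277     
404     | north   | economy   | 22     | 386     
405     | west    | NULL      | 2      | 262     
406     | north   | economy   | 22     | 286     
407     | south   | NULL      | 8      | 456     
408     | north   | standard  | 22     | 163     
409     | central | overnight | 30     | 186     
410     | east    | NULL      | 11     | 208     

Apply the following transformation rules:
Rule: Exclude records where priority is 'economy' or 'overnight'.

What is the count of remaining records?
6

Step 1: Count records to exclude
  - 2 (economy) + 2 (overnight) = 4 records
Step 2: Total records: 10
Step 3: Remaining = 10 - 4 = 6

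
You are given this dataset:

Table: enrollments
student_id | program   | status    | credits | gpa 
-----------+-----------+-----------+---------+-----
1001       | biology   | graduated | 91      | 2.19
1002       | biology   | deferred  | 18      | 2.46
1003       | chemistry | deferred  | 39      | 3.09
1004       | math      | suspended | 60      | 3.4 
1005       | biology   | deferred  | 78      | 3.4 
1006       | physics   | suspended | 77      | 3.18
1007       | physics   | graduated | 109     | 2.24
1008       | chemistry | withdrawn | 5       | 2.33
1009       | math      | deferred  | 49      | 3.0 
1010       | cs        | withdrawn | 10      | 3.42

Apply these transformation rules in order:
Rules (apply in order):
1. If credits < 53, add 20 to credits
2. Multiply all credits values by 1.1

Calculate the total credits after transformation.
699.6

Step 1: Apply Rule 1 - Add 20 to records with credits < 53
  - 5 records affected: 121 + (5 × 20) = 221
  - Unaffected records: 415
  - Sum after Rule 1: 636
Step 2: Apply Rule 2 - Multiply all by 1.1
  - 636 × 1.1 = 699.6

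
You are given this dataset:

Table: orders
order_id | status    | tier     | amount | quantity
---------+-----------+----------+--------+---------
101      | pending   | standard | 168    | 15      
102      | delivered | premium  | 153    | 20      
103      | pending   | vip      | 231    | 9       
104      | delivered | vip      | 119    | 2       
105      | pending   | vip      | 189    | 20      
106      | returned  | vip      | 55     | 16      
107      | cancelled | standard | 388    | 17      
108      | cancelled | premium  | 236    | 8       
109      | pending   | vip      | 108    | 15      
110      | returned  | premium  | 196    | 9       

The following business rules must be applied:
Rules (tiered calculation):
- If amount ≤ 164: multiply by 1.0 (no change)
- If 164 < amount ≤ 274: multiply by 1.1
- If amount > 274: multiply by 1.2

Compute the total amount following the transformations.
2022.6

Step 1: Tier 1 (amount ≤ 164): 4 records, sum = 435 × 1.0 = 435.0
Step 2: Tier 2 (164 < amount ≤ 274): 5 records, sum = 1020 × 1.1 = 1122.0
Step 3: Tier 3 (amount > 274): 1 records, sum = 388 × 1.2 = 465.6
Step 4: Final sum = 435.0 + 1122.0 + 465.6 = 2022.6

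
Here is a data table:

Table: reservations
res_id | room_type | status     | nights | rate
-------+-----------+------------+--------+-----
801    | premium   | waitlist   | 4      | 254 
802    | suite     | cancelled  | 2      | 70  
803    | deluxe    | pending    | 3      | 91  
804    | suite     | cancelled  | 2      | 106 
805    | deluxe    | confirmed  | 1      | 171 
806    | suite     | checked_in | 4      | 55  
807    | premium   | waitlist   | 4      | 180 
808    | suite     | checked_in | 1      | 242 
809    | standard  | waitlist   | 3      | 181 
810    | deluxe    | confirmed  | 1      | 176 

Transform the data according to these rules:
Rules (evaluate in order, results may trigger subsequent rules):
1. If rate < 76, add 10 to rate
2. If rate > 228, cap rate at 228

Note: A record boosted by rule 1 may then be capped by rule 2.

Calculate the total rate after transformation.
1506

Step 1: Apply rule 1 to records with rate < 76
  - 2 records get bonus of 10
  - Of these, 0 records then exceed 228 and get capped
Step 2: Apply rule 2 to records with rate > 228
  - 2 records (original) are capped
Step 3: Calculate final sum = 1506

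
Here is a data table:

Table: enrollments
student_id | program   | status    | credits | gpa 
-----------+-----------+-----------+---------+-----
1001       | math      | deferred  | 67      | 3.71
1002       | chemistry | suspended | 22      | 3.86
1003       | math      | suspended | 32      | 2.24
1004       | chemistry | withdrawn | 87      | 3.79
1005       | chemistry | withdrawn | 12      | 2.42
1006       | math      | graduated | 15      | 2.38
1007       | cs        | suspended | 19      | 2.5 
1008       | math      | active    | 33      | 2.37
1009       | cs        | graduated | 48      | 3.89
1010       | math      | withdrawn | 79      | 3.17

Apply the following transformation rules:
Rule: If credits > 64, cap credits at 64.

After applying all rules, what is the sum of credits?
373

Step 1: 3 records have credits > 64
Step 2: These records originally summed to 233
Step 3: After capping: 3 × 64 = 192
Step 4: Unaffected records sum: 181
Step 5: Final sum = 192 + 181 = 373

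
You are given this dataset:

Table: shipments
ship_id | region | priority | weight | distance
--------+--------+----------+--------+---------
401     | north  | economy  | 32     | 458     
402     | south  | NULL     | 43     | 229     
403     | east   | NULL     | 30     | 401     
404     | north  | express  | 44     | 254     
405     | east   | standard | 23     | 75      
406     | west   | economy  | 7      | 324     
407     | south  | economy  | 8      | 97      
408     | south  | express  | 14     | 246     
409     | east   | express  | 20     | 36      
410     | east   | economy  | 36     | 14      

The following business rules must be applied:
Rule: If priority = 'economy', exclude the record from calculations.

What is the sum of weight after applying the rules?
174

Step 1: Identify records where priority = 'economy'
Step 2: The excluded records sum to 83
Step 3: Original total weight = 257
Step 4: Remaining total = 257 - 83 = 174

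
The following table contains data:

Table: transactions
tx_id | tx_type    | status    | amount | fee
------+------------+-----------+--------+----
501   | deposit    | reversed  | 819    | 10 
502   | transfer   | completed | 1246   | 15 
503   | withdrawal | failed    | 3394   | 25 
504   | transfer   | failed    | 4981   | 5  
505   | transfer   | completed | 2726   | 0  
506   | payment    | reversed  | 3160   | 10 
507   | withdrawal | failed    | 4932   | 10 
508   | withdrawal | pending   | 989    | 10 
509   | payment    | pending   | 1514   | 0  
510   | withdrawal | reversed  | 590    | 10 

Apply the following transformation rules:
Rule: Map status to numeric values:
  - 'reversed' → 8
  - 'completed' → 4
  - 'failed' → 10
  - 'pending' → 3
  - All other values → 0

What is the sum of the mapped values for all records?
68

Step 1: Apply mapping to each record
Step 2: Count by status:
  'reversed': 3 records × 8 = 24
  'completed': 2 records × 4 = 8
  'failed': 3 records × 10 = 30
  'pending': 2 records × 3 = 6
Step 3: Sum all mapped values = 68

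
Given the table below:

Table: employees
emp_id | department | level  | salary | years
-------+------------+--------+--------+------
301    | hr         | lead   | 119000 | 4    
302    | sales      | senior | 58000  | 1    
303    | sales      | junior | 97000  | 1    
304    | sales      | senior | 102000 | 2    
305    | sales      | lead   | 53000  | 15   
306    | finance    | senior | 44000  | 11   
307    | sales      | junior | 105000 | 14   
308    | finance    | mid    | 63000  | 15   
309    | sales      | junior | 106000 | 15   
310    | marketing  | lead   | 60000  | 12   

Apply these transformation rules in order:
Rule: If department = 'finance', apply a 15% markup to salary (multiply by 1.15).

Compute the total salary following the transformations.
823050.0

Step 1: Records with department = 'finance' have total salary = 107000
Step 2: Apply multiplier: 107000 × 1.15 = 123050.0
Step 3: Other records total: 700000
Step 4: Final sum = 123050.0 + 700000 = 823050.0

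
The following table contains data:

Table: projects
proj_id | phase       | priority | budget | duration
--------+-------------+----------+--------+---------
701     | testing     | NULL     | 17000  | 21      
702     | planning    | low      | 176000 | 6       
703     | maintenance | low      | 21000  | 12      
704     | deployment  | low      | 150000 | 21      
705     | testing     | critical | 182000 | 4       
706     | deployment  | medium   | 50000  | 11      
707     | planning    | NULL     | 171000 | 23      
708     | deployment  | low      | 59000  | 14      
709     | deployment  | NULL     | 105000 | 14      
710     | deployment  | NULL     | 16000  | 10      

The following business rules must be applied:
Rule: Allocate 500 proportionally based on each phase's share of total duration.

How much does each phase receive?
deployment: 257.35, maintenance: 44.12, planning: 106.62, testing: 91.91

Step 1: Calculate total duration = 136
Step 2: Calculate each phase's proportion:
  deployment: 70/136 = 51.47% → 257.35
  maintenance: 12/136 = 8.82% → 44.12
  planning: 29/136 = 21.32% → 106.62
  testing: 25/136 = 18.38% → 91.91
Step 3: Verify: sum of allocations ≈ 500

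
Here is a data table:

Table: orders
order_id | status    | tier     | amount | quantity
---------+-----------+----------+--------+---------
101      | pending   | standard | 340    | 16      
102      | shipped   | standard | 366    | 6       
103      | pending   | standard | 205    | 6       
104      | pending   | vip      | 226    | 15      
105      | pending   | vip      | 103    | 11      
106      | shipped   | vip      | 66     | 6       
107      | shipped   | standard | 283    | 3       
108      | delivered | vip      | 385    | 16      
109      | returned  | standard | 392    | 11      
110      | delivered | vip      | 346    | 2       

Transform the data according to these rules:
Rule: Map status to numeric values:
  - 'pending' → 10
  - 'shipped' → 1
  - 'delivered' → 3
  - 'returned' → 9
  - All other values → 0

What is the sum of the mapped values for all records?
58

Step 1: Apply mapping to each record
Step 2: Count by status:
  'pending': 4 records × 10 = 40
  'shipped': 3 records × 1 = 3
  'delivered': 2 records × 3 = 6
  'returned': 1 records × 9 = 9
Step 3: Sum all mapped values = 58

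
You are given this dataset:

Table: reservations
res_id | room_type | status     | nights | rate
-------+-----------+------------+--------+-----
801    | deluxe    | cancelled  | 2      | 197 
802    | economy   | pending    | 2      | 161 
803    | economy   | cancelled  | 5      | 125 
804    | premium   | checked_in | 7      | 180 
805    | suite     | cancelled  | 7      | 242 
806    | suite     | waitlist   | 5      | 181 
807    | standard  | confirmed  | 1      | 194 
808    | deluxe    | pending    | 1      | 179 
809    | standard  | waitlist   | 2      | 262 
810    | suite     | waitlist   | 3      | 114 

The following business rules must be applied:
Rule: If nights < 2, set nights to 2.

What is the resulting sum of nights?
37

Step 1: 2 records have nights < 2
Step 2: These records originally summed to 2
Step 3: After setting to minimum: 2 × 2 = 4
Step 4: Unaffected records sum: 33
Step 5: Final sum = 4 + 33 = 37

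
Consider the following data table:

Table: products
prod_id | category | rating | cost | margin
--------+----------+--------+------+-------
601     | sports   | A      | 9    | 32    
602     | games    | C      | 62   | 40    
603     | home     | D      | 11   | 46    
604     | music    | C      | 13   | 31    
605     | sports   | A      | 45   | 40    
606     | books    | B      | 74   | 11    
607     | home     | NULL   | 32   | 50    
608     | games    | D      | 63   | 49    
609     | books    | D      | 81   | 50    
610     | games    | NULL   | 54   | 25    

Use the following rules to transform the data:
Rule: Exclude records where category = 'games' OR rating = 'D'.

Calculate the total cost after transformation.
173

Step 1: Find records where category = 'games' OR rating = 'D'
Step 2: 5 records match, summing to 271
Step 3: Original sum: 444
Step 4: Remaining sum = 444 - 271 = 173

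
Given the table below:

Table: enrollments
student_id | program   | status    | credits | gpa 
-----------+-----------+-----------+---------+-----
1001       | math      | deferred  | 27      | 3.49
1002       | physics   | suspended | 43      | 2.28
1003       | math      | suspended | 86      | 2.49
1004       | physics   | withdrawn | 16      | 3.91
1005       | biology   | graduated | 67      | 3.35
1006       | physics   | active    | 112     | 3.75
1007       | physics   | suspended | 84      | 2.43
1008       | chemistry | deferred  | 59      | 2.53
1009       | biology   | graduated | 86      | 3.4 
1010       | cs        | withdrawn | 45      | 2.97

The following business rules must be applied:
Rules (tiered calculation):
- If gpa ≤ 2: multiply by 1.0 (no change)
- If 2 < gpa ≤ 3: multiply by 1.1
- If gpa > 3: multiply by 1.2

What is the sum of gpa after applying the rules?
35.45

Step 1: Tier 1 (gpa ≤ 2): 0 records, sum = 0 × 1.0 = 0.0
Step 2: Tier 2 (2 < gpa ≤ 3): 5 records, sum = 12.7 × 1.1 = 13.97
Step 3: Tier 3 (gpa > 3): 5 records, sum = 17.9 × 1.2 = 21.48
Step 4: Final sum = 0.0 + 13.97 + 21.48 = 35.45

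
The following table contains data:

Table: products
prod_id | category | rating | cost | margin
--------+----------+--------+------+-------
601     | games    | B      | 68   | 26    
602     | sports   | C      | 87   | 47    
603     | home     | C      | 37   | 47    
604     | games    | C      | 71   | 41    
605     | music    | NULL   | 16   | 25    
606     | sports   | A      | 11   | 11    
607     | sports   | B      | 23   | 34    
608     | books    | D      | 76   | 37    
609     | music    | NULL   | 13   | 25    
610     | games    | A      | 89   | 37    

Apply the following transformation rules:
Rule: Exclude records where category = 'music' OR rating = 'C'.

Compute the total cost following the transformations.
267

Step 1: Find records where category = 'music' OR rating = 'C'
Step 2: 5 records match, summing to 224
Step 3: Original sum: 491
Step 4: Remaining sum = 491 - 224 = 267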